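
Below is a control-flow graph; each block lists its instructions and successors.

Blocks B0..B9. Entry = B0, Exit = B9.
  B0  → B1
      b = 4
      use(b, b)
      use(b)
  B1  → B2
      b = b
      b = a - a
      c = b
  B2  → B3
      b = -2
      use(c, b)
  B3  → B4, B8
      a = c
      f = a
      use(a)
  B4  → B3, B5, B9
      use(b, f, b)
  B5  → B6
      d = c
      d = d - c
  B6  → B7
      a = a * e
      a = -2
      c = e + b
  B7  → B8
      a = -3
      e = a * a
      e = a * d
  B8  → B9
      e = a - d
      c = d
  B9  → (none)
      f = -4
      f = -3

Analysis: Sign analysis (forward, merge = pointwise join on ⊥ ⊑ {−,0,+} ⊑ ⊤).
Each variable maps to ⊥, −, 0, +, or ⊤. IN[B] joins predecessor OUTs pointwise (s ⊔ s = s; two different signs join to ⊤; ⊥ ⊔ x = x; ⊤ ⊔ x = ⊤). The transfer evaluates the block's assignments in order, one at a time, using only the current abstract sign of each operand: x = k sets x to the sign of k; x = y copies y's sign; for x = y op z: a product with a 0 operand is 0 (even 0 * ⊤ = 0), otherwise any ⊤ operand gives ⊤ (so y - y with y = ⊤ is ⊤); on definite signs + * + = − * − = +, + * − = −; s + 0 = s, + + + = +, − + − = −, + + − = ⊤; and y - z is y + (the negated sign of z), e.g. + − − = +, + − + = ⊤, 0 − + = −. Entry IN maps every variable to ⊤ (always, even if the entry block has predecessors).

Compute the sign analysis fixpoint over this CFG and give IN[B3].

Per-block solution:
  B0:  IN=(all ⊤)  OUT={b:+; rest ⊤}
  B1:  IN={b:+; rest ⊤}  OUT=(all ⊤)
  B2:  IN=(all ⊤)  OUT={b:-; rest ⊤}
  B3:  IN={b:-; rest ⊤}  OUT={b:-; rest ⊤}
  B4:  IN={b:-; rest ⊤}  OUT={b:-; rest ⊤}
  B5:  IN={b:-; rest ⊤}  OUT={b:-; rest ⊤}
  B6:  IN={b:-; rest ⊤}  OUT={a:-, b:-; rest ⊤}
  B7:  IN={a:-, b:-; rest ⊤}  OUT={a:-, b:-; rest ⊤}
  B8:  IN={b:-; rest ⊤}  OUT={b:-; rest ⊤}
  B9:  IN={b:-; rest ⊤}  OUT={b:-, f:-; rest ⊤}

Merge at B3: IN[B3] = OUT[B2] ⊔ OUT[B4] = {a: ⊤, b: -, c: ⊤, d: ⊤, e: ⊤, f: ⊤}

Answer: {a: ⊤, b: -, c: ⊤, d: ⊤, e: ⊤, f: ⊤}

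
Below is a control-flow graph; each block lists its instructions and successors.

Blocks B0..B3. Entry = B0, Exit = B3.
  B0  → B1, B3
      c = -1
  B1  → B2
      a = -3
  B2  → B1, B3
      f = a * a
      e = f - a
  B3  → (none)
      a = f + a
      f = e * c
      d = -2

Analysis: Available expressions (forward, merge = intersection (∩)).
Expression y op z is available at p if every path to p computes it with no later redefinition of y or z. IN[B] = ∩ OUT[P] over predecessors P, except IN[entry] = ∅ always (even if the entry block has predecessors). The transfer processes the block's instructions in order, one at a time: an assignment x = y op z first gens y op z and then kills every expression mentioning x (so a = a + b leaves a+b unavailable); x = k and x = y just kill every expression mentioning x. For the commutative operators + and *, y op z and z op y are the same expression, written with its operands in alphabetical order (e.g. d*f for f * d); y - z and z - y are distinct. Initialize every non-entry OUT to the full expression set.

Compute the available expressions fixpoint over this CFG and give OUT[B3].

Answer: {c*e}

Trace:
Fixpoint table:
  B0:  IN={}  OUT={}
  B1:  IN={}  OUT={}
  B2:  IN={}  OUT={a*a, f-a}
  B3:  IN={}  OUT={c*e}

Merge at B3: IN[B3] = OUT[B0] ∩ OUT[B2] = {}
Applying B3's transfer function to that IN value gives OUT[B3] (row B3 above).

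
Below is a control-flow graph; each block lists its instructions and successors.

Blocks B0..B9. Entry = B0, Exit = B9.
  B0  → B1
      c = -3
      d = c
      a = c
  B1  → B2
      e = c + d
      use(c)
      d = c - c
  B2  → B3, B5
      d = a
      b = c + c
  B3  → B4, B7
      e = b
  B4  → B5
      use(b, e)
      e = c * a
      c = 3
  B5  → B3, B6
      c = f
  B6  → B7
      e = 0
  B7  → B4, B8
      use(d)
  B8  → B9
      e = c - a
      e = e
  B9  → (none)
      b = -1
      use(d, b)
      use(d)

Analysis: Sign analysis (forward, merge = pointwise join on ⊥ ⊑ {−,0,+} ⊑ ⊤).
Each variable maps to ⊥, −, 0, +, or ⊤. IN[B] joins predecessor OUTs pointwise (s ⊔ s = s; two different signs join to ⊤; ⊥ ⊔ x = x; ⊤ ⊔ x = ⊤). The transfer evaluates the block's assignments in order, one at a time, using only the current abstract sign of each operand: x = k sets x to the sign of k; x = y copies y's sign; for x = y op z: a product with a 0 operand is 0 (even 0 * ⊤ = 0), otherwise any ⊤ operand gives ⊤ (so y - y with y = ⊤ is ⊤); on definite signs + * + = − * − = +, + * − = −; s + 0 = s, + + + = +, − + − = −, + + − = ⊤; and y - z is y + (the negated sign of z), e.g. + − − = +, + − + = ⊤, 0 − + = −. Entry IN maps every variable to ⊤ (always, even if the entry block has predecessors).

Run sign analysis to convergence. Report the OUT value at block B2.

Answer: {a: -, b: -, c: -, d: -, e: -, f: ⊤}

Trace:
Per-block solution:
  B0:   IN=(all ⊤)   OUT={a:-, c:-, d:-; rest ⊤}
  B1:   IN={a:-, c:-, d:-; rest ⊤}   OUT={a:-, c:-, e:-; rest ⊤}
  B2:   IN={a:-, c:-, e:-; rest ⊤}   OUT={a:-, b:-, c:-, d:-, e:-; rest ⊤}
  B3:   IN={a:-, b:-, d:-; rest ⊤}   OUT={a:-, b:-, d:-, e:-; rest ⊤}
  B4:   IN={a:-, b:-, d:-; rest ⊤}   OUT={a:-, b:-, c:+, d:-; rest ⊤}
  B5:   IN={a:-, b:-, d:-; rest ⊤}   OUT={a:-, b:-, d:-; rest ⊤}
  B6:   IN={a:-, b:-, d:-; rest ⊤}   OUT={a:-, b:-, d:-, e:0; rest ⊤}
  B7:   IN={a:-, b:-, d:-; rest ⊤}   OUT={a:-, b:-, d:-; rest ⊤}
  B8:   IN={a:-, b:-, d:-; rest ⊤}   OUT={a:-, b:-, d:-; rest ⊤}
  B9:   IN={a:-, b:-, d:-; rest ⊤}   OUT={a:-, b:-, d:-; rest ⊤}

Merge at B2: IN[B2] = OUT[B1] = {a: -, b: ⊤, c: -, d: ⊤, e: -, f: ⊤}
Applying B2's transfer function to that IN value gives OUT[B2] (row B2 above).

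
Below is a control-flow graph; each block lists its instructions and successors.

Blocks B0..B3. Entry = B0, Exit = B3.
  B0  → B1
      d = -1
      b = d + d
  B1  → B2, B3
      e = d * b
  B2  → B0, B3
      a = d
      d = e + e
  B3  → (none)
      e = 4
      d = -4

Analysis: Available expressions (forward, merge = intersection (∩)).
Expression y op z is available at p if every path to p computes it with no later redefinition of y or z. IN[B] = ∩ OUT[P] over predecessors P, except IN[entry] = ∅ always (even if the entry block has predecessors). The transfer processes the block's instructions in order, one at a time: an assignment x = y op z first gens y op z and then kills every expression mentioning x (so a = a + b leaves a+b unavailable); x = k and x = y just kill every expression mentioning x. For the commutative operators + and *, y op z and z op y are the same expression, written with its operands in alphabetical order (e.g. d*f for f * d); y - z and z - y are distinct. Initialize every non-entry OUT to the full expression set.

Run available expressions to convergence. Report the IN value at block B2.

Converged values:
  B0:   IN={}   OUT={d+d}
  B1:   IN={d+d}   OUT={b*d, d+d}
  B2:   IN={b*d, d+d}   OUT={e+e}
  B3:   IN={}   OUT={}

Merge at B2: IN[B2] = OUT[B1] = {b*d, d+d}

Answer: {b*d, d+d}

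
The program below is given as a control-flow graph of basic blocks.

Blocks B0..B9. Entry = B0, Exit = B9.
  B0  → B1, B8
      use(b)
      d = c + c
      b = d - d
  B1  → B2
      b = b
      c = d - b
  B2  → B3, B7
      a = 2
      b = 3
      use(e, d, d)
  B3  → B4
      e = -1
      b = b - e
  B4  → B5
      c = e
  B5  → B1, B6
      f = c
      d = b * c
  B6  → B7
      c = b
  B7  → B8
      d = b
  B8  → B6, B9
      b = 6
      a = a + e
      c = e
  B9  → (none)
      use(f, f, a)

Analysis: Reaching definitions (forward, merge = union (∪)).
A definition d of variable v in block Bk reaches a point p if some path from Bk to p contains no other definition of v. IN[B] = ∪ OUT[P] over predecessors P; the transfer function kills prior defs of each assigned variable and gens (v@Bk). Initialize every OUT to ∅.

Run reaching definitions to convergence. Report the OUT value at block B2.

Per-block solution:
  B0: | IN={} | OUT={b@B0, d@B0}
  B1: | IN={a@B2, b@B0, b@B3, c@B4, d@B0, d@B5, e@B3, f@B5} | OUT={a@B2, b@B1, c@B1, d@B0, d@B5, e@B3, f@B5}
  B2: | IN={a@B2, b@B1, c@B1, d@B0, d@B5, e@B3, f@B5} | OUT={a@B2, b@B2, c@B1, d@B0, d@B5, e@B3, f@B5}
  B3: | IN={a@B2, b@B2, c@B1, d@B0, d@B5, e@B3, f@B5} | OUT={a@B2, b@B3, c@B1, d@B0, d@B5, e@B3, f@B5}
  B4: | IN={a@B2, b@B3, c@B1, d@B0, d@B5, e@B3, f@B5} | OUT={a@B2, b@B3, c@B4, d@B0, d@B5, e@B3, f@B5}
  B5: | IN={a@B2, b@B3, c@B4, d@B0, d@B5, e@B3, f@B5} | OUT={a@B2, b@B3, c@B4, d@B5, e@B3, f@B5}
  B6: | IN={a@B2, a@B8, b@B3, b@B8, c@B4, c@B8, d@B0, d@B5, d@B7, e@B3, f@B5} | OUT={a@B2, a@B8, b@B3, b@B8, c@B6, d@B0, d@B5, d@B7, e@B3, f@B5}
  B7: | IN={a@B2, a@B8, b@B2, b@B3, b@B8, c@B1, c@B6, d@B0, d@B5, d@B7, e@B3, f@B5} | OUT={a@B2, a@B8, b@B2, b@B3, b@B8, c@B1, c@B6, d@B7, e@B3, f@B5}
  B8: | IN={a@B2, a@B8, b@B0, b@B2, b@B3, b@B8, c@B1, c@B6, d@B0, d@B7, e@B3, f@B5} | OUT={a@B8, b@B8, c@B8, d@B0, d@B7, e@B3, f@B5}
  B9: | IN={a@B8, b@B8, c@B8, d@B0, d@B7, e@B3, f@B5} | OUT={a@B8, b@B8, c@B8, d@B0, d@B7, e@B3, f@B5}

Merge at B2: IN[B2] = OUT[B1] = {a@B2, b@B1, c@B1, d@B0, d@B5, e@B3, f@B5}
Applying B2's transfer function to that IN value gives OUT[B2] (row B2 above).

Answer: {a@B2, b@B2, c@B1, d@B0, d@B5, e@B3, f@B5}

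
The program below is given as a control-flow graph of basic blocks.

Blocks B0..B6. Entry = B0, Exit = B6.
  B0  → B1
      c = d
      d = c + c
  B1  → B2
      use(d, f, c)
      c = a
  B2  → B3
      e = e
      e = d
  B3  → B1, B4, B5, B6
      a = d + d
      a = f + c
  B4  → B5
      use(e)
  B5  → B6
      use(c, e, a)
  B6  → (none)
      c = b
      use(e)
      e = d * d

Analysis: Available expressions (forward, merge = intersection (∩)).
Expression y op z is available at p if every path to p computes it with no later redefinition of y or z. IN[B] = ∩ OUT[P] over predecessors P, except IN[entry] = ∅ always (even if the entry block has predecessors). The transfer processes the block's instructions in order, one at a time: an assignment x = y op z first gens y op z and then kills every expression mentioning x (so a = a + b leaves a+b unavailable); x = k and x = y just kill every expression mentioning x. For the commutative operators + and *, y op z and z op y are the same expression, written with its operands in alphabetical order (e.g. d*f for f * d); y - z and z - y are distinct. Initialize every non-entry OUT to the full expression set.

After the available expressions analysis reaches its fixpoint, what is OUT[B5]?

Per-block solution:
  B0:   IN={}   OUT={c+c}
  B1:   IN={}   OUT={}
  B2:   IN={}   OUT={}
  B3:   IN={}   OUT={c+f, d+d}
  B4:   IN={c+f, d+d}   OUT={c+f, d+d}
  B5:   IN={c+f, d+d}   OUT={c+f, d+d}
  B6:   IN={c+f, d+d}   OUT={d*d, d+d}

Merge at B5: IN[B5] = OUT[B3] ∩ OUT[B4] = {c+f, d+d}
Applying B5's transfer function to that IN value gives OUT[B5] (row B5 above).

Answer: {c+f, d+d}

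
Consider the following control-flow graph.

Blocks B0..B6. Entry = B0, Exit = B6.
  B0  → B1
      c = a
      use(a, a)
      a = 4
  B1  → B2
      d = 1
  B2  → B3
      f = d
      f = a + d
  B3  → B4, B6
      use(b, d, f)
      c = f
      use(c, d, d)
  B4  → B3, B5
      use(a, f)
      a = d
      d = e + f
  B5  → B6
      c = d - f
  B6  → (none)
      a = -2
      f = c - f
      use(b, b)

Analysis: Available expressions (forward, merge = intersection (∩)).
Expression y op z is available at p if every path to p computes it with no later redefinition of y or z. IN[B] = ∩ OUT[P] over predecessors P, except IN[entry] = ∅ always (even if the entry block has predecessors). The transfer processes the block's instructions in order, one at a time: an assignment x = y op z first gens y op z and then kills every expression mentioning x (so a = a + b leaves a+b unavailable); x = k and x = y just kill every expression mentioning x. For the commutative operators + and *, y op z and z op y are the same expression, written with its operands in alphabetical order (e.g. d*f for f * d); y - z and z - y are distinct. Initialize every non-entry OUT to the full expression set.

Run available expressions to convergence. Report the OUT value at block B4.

Answer: {e+f}

Working:
Fixpoint table:
  B0: | IN={} | OUT={}
  B1: | IN={} | OUT={}
  B2: | IN={} | OUT={a+d}
  B3: | IN={} | OUT={}
  B4: | IN={} | OUT={e+f}
  B5: | IN={e+f} | OUT={d-f, e+f}
  B6: | IN={} | OUT={}

Merge at B4: IN[B4] = OUT[B3] = {}
Applying B4's transfer function to that IN value gives OUT[B4] (row B4 above).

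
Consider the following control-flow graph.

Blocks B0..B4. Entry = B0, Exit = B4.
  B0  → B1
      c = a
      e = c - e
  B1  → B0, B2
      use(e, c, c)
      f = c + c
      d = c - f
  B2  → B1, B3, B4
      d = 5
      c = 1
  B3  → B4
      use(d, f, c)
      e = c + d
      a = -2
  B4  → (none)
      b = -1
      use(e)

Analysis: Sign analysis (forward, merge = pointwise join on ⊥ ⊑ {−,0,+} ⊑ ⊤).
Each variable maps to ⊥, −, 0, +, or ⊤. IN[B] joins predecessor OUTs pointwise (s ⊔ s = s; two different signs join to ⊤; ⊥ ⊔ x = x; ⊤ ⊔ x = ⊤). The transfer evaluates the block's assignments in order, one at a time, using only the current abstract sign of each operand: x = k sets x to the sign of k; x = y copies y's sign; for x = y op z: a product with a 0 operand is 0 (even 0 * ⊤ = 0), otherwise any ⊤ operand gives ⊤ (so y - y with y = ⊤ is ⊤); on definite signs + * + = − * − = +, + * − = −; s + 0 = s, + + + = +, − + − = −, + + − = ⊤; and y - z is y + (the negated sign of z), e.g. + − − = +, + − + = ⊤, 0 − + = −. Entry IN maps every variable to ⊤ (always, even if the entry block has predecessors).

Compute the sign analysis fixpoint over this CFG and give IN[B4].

Fixpoint table:
  B0: | IN=(all ⊤) | OUT=(all ⊤)
  B1: | IN=(all ⊤) | OUT=(all ⊤)
  B2: | IN=(all ⊤) | OUT={c:+, d:+; rest ⊤}
  B3: | IN={c:+, d:+; rest ⊤} | OUT={a:-, c:+, d:+, e:+; rest ⊤}
  B4: | IN={c:+, d:+; rest ⊤} | OUT={b:-, c:+, d:+; rest ⊤}

Merge at B4: IN[B4] = OUT[B2] ⊔ OUT[B3] = {a: ⊤, b: ⊤, c: +, d: +, e: ⊤, f: ⊤}

Answer: {a: ⊤, b: ⊤, c: +, d: +, e: ⊤, f: ⊤}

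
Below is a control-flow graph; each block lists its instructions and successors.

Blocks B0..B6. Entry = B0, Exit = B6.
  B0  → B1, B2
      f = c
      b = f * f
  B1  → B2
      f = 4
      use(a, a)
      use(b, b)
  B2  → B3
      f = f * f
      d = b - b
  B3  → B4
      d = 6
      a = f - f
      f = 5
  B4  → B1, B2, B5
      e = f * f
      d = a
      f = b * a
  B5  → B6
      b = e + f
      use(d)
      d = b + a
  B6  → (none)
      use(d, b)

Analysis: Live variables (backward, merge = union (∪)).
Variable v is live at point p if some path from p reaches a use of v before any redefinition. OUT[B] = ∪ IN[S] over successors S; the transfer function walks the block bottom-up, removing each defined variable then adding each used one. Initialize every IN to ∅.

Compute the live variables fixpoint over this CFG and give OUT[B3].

Answer: {a, b, f}

Trace:
Per-block solution:
  B0:   IN={a, c}   OUT={a, b, f}
  B1:   IN={a, b}   OUT={b, f}
  B2:   IN={b, f}   OUT={b, f}
  B3:   IN={b, f}   OUT={a, b, f}
  B4:   IN={a, b, f}   OUT={a, b, d, e, f}
  B5:   IN={a, d, e, f}   OUT={b, d}
  B6:   IN={b, d}   OUT={}

Merge at B3: OUT[B3] = IN[B4] = {a, b, f}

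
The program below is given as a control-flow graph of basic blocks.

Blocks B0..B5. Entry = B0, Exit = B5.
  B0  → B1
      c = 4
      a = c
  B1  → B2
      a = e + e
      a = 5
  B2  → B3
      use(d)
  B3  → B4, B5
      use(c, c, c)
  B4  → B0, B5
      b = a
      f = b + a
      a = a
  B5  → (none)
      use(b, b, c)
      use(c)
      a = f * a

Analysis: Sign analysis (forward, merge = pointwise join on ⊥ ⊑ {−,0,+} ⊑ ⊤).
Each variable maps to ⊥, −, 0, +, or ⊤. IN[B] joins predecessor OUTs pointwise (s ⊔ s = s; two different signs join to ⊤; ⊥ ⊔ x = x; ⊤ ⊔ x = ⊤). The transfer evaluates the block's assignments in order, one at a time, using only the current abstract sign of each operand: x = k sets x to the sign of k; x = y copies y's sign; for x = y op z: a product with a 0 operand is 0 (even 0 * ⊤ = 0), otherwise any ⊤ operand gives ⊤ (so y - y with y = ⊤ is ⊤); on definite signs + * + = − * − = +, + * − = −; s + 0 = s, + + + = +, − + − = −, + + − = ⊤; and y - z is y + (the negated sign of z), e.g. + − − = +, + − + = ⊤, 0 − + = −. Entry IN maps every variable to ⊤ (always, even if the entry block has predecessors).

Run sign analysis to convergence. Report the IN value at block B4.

Answer: {a: +, b: ⊤, c: +, d: ⊤, e: ⊤, f: ⊤}

Trace:
Per-block solution:
  B0: | IN=(all ⊤) | OUT={a:+, c:+; rest ⊤}
  B1: | IN={a:+, c:+; rest ⊤} | OUT={a:+, c:+; rest ⊤}
  B2: | IN={a:+, c:+; rest ⊤} | OUT={a:+, c:+; rest ⊤}
  B3: | IN={a:+, c:+; rest ⊤} | OUT={a:+, c:+; rest ⊤}
  B4: | IN={a:+, c:+; rest ⊤} | OUT={a:+, b:+, c:+, f:+; rest ⊤}
  B5: | IN={a:+, c:+; rest ⊤} | OUT={c:+; rest ⊤}

Merge at B4: IN[B4] = OUT[B3] = {a: +, b: ⊤, c: +, d: ⊤, e: ⊤, f: ⊤}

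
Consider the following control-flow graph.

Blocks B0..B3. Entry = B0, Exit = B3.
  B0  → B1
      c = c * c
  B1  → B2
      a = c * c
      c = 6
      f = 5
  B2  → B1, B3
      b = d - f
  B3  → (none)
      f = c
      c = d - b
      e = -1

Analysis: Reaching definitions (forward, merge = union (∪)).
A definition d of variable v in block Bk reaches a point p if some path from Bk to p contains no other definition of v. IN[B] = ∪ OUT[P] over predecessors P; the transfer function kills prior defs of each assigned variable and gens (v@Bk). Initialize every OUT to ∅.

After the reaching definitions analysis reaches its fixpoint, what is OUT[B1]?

Fixpoint table:
  B0:   IN={}   OUT={c@B0}
  B1:   IN={a@B1, b@B2, c@B0, c@B1, f@B1}   OUT={a@B1, b@B2, c@B1, f@B1}
  B2:   IN={a@B1, b@B2, c@B1, f@B1}   OUT={a@B1, b@B2, c@B1, f@B1}
  B3:   IN={a@B1, b@B2, c@B1, f@B1}   OUT={a@B1, b@B2, c@B3, e@B3, f@B3}

Merge at B1: IN[B1] = OUT[B0] ⊔ OUT[B2] = {a@B1, b@B2, c@B0, c@B1, f@B1}
Applying B1's transfer function to that IN value gives OUT[B1] (row B1 above).

Answer: {a@B1, b@B2, c@B1, f@B1}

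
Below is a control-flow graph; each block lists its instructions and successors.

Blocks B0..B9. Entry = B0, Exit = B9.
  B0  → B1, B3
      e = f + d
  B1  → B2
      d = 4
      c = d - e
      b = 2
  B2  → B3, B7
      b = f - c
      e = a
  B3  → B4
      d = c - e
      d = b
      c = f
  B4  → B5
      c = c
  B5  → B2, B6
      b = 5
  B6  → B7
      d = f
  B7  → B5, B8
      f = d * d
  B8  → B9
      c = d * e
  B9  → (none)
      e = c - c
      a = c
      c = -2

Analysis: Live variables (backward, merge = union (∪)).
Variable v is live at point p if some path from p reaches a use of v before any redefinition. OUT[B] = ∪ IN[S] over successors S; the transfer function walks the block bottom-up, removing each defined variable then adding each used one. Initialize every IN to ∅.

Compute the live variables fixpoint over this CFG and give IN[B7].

Answer: {a, c, d, e}

Working:
Per-block solution:
  B0:   IN={a, b, c, d, f}   OUT={a, b, c, e, f}
  B1:   IN={a, e, f}   OUT={a, c, d, f}
  B2:   IN={a, c, d, f}   OUT={a, b, c, d, e, f}
  B3:   IN={a, b, c, e, f}   OUT={a, c, d, e, f}
  B4:   IN={a, c, d, e, f}   OUT={a, c, d, e, f}
  B5:   IN={a, c, d, e, f}   OUT={a, c, d, e, f}
  B6:   IN={a, c, e, f}   OUT={a, c, d, e}
  B7:   IN={a, c, d, e}   OUT={a, c, d, e, f}
  B8:   IN={d, e}   OUT={c}
  B9:   IN={c}   OUT={}

Merge at B7: OUT[B7] = IN[B5] ⊔ IN[B8] = {a, c, d, e, f}
Applying B7's transfer function to that OUT value gives IN[B7] (row B7 above).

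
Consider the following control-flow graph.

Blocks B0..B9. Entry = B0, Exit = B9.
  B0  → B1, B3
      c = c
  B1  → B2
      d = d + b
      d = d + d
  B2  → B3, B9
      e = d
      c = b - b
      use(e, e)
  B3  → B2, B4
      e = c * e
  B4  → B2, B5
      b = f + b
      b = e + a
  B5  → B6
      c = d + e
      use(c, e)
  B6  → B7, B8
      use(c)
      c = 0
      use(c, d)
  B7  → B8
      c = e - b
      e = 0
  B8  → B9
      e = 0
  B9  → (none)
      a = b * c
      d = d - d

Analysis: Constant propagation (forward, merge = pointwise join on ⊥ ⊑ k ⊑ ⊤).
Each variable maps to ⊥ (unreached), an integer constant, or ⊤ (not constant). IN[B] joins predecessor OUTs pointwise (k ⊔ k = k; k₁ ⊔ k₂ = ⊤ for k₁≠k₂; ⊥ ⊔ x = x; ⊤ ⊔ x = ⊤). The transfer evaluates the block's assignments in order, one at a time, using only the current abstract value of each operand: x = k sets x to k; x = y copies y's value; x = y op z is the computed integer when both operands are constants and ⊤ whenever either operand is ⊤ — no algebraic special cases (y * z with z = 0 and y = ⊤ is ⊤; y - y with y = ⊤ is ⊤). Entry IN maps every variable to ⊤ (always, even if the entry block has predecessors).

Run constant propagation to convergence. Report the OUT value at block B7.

Answer: {a: ⊤, b: ⊤, c: ⊤, d: ⊤, e: 0, f: ⊤}

Working:
Converged values:
  B0:   IN=(all ⊤)   OUT=(all ⊤)
  B1:   IN=(all ⊤)   OUT=(all ⊤)
  B2:   IN=(all ⊤)   OUT=(all ⊤)
  B3:   IN=(all ⊤)   OUT=(all ⊤)
  B4:   IN=(all ⊤)   OUT=(all ⊤)
  B5:   IN=(all ⊤)   OUT=(all ⊤)
  B6:   IN=(all ⊤)   OUT={c:0; rest ⊤}
  B7:   IN={c:0; rest ⊤}   OUT={e:0; rest ⊤}
  B8:   IN=(all ⊤)   OUT={e:0; rest ⊤}
  B9:   IN=(all ⊤)   OUT=(all ⊤)

Merge at B7: IN[B7] = OUT[B6] = {a: ⊤, b: ⊤, c: 0, d: ⊤, e: ⊤, f: ⊤}
Applying B7's transfer function to that IN value gives OUT[B7] (row B7 above).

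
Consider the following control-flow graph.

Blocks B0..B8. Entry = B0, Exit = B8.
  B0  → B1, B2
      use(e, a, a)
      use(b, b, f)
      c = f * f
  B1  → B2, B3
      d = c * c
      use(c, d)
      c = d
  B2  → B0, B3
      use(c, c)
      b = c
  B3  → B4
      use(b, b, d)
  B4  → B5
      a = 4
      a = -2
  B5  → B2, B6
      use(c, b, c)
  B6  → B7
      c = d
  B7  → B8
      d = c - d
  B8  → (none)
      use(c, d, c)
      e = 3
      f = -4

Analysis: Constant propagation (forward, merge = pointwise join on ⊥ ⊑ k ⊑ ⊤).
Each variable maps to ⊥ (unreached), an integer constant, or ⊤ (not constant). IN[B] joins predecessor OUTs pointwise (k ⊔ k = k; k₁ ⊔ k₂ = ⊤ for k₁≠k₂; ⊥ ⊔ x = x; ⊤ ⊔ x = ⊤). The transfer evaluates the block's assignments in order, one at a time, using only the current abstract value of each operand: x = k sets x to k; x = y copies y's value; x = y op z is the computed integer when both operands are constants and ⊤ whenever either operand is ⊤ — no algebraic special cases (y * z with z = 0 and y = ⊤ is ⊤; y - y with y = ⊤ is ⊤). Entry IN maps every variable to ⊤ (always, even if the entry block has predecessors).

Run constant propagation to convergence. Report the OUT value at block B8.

Converged values:
  B0:  IN=(all ⊤)  OUT=(all ⊤)
  B1:  IN=(all ⊤)  OUT=(all ⊤)
  B2:  IN=(all ⊤)  OUT=(all ⊤)
  B3:  IN=(all ⊤)  OUT=(all ⊤)
  B4:  IN=(all ⊤)  OUT={a:-2; rest ⊤}
  B5:  IN={a:-2; rest ⊤}  OUT={a:-2; rest ⊤}
  B6:  IN={a:-2; rest ⊤}  OUT={a:-2; rest ⊤}
  B7:  IN={a:-2; rest ⊤}  OUT={a:-2; rest ⊤}
  B8:  IN={a:-2; rest ⊤}  OUT={a:-2, e:3, f:-4; rest ⊤}

Merge at B8: IN[B8] = OUT[B7] = {a: -2, b: ⊤, c: ⊤, d: ⊤, e: ⊤, f: ⊤}
Applying B8's transfer function to that IN value gives OUT[B8] (row B8 above).

Answer: {a: -2, b: ⊤, c: ⊤, d: ⊤, e: 3, f: -4}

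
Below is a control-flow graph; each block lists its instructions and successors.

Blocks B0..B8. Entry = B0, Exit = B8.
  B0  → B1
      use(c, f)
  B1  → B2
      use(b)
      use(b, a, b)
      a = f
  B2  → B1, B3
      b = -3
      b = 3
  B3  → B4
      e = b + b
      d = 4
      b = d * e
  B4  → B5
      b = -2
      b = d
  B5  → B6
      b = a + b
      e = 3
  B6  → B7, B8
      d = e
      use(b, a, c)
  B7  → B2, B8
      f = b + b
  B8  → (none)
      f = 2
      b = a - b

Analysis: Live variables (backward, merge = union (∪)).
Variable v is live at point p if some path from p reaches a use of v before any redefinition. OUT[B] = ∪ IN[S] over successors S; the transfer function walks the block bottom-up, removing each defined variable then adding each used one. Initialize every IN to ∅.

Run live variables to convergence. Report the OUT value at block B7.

Answer: {a, b, c, f}

Derivation:
Per-block solution:
  B0:   IN={a, b, c, f}   OUT={a, b, c, f}
  B1:   IN={a, b, c, f}   OUT={a, c, f}
  B2:   IN={a, c, f}   OUT={a, b, c, f}
  B3:   IN={a, b, c}   OUT={a, c, d}
  B4:   IN={a, c, d}   OUT={a, b, c}
  B5:   IN={a, b, c}   OUT={a, b, c, e}
  B6:   IN={a, b, c, e}   OUT={a, b, c}
  B7:   IN={a, b, c}   OUT={a, b, c, f}
  B8:   IN={a, b}   OUT={}

Merge at B7: OUT[B7] = IN[B2] ⊔ IN[B8] = {a, b, c, f}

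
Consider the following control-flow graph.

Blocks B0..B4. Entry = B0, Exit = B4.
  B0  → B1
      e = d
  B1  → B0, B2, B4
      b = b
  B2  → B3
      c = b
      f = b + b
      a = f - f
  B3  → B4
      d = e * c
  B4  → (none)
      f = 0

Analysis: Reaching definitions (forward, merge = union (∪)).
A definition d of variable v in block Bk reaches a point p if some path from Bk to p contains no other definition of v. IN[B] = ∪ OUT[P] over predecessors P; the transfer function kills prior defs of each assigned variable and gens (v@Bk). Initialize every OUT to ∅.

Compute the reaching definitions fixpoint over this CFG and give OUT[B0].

Answer: {b@B1, e@B0}

Working:
Converged values:
  B0:  IN={b@B1, e@B0}  OUT={b@B1, e@B0}
  B1:  IN={b@B1, e@B0}  OUT={b@B1, e@B0}
  B2:  IN={b@B1, e@B0}  OUT={a@B2, b@B1, c@B2, e@B0, f@B2}
  B3:  IN={a@B2, b@B1, c@B2, e@B0, f@B2}  OUT={a@B2, b@B1, c@B2, d@B3, e@B0, f@B2}
  B4:  IN={a@B2, b@B1, c@B2, d@B3, e@B0, f@B2}  OUT={a@B2, b@B1, c@B2, d@B3, e@B0, f@B4}

Merge at B0 (entry node, so the boundary value {} is joined with the incoming edge(s)): IN[B0] = {} ⊔ OUT[B1] = {b@B1, e@B0}
Applying B0's transfer function to that IN value gives OUT[B0] (row B0 above).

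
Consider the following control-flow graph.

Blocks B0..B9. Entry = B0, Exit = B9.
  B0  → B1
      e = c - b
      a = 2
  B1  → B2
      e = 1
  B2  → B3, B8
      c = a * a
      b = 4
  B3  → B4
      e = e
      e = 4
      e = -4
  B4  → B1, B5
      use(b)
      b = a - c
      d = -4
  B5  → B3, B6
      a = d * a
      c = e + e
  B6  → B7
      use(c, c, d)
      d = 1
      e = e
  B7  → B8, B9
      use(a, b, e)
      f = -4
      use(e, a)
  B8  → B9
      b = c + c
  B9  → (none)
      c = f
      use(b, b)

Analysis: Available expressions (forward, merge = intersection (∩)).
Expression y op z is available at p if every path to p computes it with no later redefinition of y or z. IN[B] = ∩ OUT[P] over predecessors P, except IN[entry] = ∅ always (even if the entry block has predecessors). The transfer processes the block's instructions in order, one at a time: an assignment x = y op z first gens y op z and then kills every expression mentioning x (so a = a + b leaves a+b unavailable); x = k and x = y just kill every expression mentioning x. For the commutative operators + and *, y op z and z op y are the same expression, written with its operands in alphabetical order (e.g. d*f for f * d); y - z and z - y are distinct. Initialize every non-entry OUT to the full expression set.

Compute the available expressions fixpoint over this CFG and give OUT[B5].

Converged values:
  B0:   IN={}   OUT={c-b}
  B1:   IN={}   OUT={}
  B2:   IN={}   OUT={a*a}
  B3:   IN={}   OUT={}
  B4:   IN={}   OUT={a-c}
  B5:   IN={a-c}   OUT={e+e}
  B6:   IN={e+e}   OUT={}
  B7:   IN={}   OUT={}
  B8:   IN={}   OUT={c+c}
  B9:   IN={}   OUT={}

Merge at B5: IN[B5] = OUT[B4] = {a-c}
Applying B5's transfer function to that IN value gives OUT[B5] (row B5 above).

Answer: {e+e}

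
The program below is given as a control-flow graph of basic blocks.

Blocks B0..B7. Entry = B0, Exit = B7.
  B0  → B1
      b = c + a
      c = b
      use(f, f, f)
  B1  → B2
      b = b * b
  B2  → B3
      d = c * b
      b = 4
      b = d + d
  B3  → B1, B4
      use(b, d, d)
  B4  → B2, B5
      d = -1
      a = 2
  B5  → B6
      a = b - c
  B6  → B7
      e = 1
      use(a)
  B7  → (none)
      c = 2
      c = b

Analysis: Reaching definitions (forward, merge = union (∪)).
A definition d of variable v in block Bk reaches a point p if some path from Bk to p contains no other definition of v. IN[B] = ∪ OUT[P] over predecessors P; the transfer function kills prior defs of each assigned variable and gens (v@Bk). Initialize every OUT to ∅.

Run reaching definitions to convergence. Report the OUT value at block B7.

Per-block solution:
  B0:  IN={}  OUT={b@B0, c@B0}
  B1:  IN={a@B4, b@B0, b@B2, c@B0, d@B2}  OUT={a@B4, b@B1, c@B0, d@B2}
  B2:  IN={a@B4, b@B1, b@B2, c@B0, d@B2, d@B4}  OUT={a@B4, b@B2, c@B0, d@B2}
  B3:  IN={a@B4, b@B2, c@B0, d@B2}  OUT={a@B4, b@B2, c@B0, d@B2}
  B4:  IN={a@B4, b@B2, c@B0, d@B2}  OUT={a@B4, b@B2, c@B0, d@B4}
  B5:  IN={a@B4, b@B2, c@B0, d@B4}  OUT={a@B5, b@B2, c@B0, d@B4}
  B6:  IN={a@B5, b@B2, c@B0, d@B4}  OUT={a@B5, b@B2, c@B0, d@B4, e@B6}
  B7:  IN={a@B5, b@B2, c@B0, d@B4, e@B6}  OUT={a@B5, b@B2, c@B7, d@B4, e@B6}

Merge at B7: IN[B7] = OUT[B6] = {a@B5, b@B2, c@B0, d@B4, e@B6}
Applying B7's transfer function to that IN value gives OUT[B7] (row B7 above).

Answer: {a@B5, b@B2, c@B7, d@B4, e@B6}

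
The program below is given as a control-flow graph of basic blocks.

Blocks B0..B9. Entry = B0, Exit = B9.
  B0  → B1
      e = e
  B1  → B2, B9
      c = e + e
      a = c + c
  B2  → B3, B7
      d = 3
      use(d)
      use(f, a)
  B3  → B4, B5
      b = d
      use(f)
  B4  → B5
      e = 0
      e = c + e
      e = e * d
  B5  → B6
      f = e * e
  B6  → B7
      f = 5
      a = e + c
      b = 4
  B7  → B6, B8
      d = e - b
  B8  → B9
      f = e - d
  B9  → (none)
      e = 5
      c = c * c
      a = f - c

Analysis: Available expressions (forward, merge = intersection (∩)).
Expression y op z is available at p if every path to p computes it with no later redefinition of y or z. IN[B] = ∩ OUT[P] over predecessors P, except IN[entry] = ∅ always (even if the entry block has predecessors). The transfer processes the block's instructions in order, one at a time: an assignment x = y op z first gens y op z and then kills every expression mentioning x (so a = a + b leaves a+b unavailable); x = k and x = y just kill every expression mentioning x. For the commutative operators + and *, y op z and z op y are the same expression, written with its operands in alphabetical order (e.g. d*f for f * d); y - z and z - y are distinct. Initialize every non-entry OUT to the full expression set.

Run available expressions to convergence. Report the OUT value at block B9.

Answer: {f-c}

Derivation:
Converged values:
  B0:   IN={}   OUT={}
  B1:   IN={}   OUT={c+c, e+e}
  B2:   IN={c+c, e+e}   OUT={c+c, e+e}
  B3:   IN={c+c, e+e}   OUT={c+c, e+e}
  B4:   IN={c+c, e+e}   OUT={c+c}
  B5:   IN={c+c}   OUT={c+c, e*e}
  B6:   IN={c+c}   OUT={c+c, c+e}
  B7:   IN={c+c}   OUT={c+c, e-b}
  B8:   IN={c+c, e-b}   OUT={c+c, e-b, e-d}
  B9:   IN={c+c}   OUT={f-c}

Merge at B9: IN[B9] = OUT[B1] ∩ OUT[B8] = {c+c}
Applying B9's transfer function to that IN value gives OUT[B9] (row B9 above).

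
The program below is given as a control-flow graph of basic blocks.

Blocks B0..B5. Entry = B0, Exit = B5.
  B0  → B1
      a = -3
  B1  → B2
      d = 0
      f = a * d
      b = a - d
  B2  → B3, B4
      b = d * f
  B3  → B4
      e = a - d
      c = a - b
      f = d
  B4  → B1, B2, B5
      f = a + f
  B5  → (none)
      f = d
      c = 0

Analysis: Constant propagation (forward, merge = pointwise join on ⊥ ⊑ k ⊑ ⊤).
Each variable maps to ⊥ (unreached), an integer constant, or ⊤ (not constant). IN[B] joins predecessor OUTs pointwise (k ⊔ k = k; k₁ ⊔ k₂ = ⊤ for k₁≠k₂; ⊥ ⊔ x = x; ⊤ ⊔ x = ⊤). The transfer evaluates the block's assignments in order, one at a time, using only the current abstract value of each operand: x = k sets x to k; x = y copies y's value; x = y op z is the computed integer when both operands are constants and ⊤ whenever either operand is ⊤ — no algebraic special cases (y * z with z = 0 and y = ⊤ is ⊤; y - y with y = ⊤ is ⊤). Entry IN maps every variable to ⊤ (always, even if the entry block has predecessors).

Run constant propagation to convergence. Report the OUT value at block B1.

Answer: {a: -3, b: -3, c: ⊤, d: 0, e: ⊤, f: 0}

Working:
Converged values:
  B0:   IN=(all ⊤)   OUT={a:-3; rest ⊤}
  B1:   IN={a:-3; rest ⊤}   OUT={a:-3, b:-3, d:0, f:0; rest ⊤}
  B2:   IN={a:-3, d:0; rest ⊤}   OUT={a:-3, d:0; rest ⊤}
  B3:   IN={a:-3, d:0; rest ⊤}   OUT={a:-3, d:0, e:-3, f:0; rest ⊤}
  B4:   IN={a:-3, d:0; rest ⊤}   OUT={a:-3, d:0; rest ⊤}
  B5:   IN={a:-3, d:0; rest ⊤}   OUT={a:-3, c:0, d:0, f:0; rest ⊤}

Merge at B1: IN[B1] = OUT[B0] ⊔ OUT[B4] = {a: -3, b: ⊤, c: ⊤, d: ⊤, e: ⊤, f: ⊤}
Applying B1's transfer function to that IN value gives OUT[B1] (row B1 above).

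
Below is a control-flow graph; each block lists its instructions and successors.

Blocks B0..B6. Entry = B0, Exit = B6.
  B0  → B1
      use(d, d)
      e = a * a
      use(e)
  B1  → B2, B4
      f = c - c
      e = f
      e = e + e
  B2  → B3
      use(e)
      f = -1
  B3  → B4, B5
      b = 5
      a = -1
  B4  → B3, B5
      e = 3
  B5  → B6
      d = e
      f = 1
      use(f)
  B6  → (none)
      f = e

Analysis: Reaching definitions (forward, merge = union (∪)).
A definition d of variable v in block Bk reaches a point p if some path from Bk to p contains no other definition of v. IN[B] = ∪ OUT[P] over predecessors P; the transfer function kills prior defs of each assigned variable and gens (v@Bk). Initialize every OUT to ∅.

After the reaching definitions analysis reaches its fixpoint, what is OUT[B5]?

Converged values:
  B0:  IN={}  OUT={e@B0}
  B1:  IN={e@B0}  OUT={e@B1, f@B1}
  B2:  IN={e@B1, f@B1}  OUT={e@B1, f@B2}
  B3:  IN={a@B3, b@B3, e@B1, e@B4, f@B1, f@B2}  OUT={a@B3, b@B3, e@B1, e@B4, f@B1, f@B2}
  B4:  IN={a@B3, b@B3, e@B1, e@B4, f@B1, f@B2}  OUT={a@B3, b@B3, e@B4, f@B1, f@B2}
  B5:  IN={a@B3, b@B3, e@B1, e@B4, f@B1, f@B2}  OUT={a@B3, b@B3, d@B5, e@B1, e@B4, f@B5}
  B6:  IN={a@B3, b@B3, d@B5, e@B1, e@B4, f@B5}  OUT={a@B3, b@B3, d@B5, e@B1, e@B4, f@B6}

Merge at B5: IN[B5] = OUT[B3] ⊔ OUT[B4] = {a@B3, b@B3, e@B1, e@B4, f@B1, f@B2}
Applying B5's transfer function to that IN value gives OUT[B5] (row B5 above).

Answer: {a@B3, b@B3, d@B5, e@B1, e@B4, f@B5}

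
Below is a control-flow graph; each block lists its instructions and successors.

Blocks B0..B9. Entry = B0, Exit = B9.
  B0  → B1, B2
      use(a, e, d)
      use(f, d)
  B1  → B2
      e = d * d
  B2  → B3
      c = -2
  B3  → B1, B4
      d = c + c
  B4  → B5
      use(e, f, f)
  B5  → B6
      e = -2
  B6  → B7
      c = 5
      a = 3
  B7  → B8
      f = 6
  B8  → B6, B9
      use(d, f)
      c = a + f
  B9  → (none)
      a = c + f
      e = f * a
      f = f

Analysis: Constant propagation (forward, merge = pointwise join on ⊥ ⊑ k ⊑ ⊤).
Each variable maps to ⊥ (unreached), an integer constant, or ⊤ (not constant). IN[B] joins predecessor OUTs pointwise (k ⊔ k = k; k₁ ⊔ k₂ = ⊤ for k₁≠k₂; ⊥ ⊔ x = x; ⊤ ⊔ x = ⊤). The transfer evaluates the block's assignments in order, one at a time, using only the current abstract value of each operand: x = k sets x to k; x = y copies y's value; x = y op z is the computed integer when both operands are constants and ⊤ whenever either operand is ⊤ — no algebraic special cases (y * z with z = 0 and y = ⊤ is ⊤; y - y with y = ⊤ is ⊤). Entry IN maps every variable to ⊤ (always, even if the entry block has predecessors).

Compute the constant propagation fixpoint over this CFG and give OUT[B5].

Answer: {a: ⊤, b: ⊤, c: -2, d: -4, e: -2, f: ⊤}

Derivation:
Per-block solution:
  B0:  IN=(all ⊤)  OUT=(all ⊤)
  B1:  IN=(all ⊤)  OUT=(all ⊤)
  B2:  IN=(all ⊤)  OUT={c:-2; rest ⊤}
  B3:  IN={c:-2; rest ⊤}  OUT={c:-2, d:-4; rest ⊤}
  B4:  IN={c:-2, d:-4; rest ⊤}  OUT={c:-2, d:-4; rest ⊤}
  B5:  IN={c:-2, d:-4; rest ⊤}  OUT={c:-2, d:-4, e:-2; rest ⊤}
  B6:  IN={d:-4, e:-2; rest ⊤}  OUT={a:3, c:5, d:-4, e:-2; rest ⊤}
  B7:  IN={a:3, c:5, d:-4, e:-2; rest ⊤}  OUT={a:3, c:5, d:-4, e:-2, f:6; rest ⊤}
  B8:  IN={a:3, c:5, d:-4, e:-2, f:6; rest ⊤}  OUT={a:3, c:9, d:-4, e:-2, f:6; rest ⊤}
  B9:  IN={a:3, c:9, d:-4, e:-2, f:6; rest ⊤}  OUT={a:15, c:9, d:-4, e:90, f:6; rest ⊤}

Merge at B5: IN[B5] = OUT[B4] = {a: ⊤, b: ⊤, c: -2, d: -4, e: ⊤, f: ⊤}
Applying B5's transfer function to that IN value gives OUT[B5] (row B5 above).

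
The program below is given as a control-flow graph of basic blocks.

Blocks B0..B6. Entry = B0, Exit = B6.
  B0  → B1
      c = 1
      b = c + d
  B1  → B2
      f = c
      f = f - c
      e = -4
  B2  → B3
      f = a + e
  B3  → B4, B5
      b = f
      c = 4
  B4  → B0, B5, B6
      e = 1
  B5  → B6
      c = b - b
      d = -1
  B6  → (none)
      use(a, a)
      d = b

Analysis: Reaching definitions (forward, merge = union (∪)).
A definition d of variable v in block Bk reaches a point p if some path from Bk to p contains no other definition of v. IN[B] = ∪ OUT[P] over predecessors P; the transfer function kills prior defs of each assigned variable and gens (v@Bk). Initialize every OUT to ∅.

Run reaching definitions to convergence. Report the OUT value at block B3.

Answer: {b@B3, c@B3, e@B1, f@B2}

Working:
Per-block solution:
  B0:   IN={b@B3, c@B3, e@B4, f@B2}   OUT={b@B0, c@B0, e@B4, f@B2}
  B1:   IN={b@B0, c@B0, e@B4, f@B2}   OUT={b@B0, c@B0, e@B1, f@B1}
  B2:   IN={b@B0, c@B0, e@B1, f@B1}   OUT={b@B0, c@B0, e@B1, f@B2}
  B3:   IN={b@B0, c@B0, e@B1, f@B2}   OUT={b@B3, c@B3, e@B1, f@B2}
  B4:   IN={b@B3, c@B3, e@B1, f@B2}   OUT={b@B3, c@B3, e@B4, f@B2}
  B5:   IN={b@B3, c@B3, e@B1, e@B4, f@B2}   OUT={b@B3, c@B5, d@B5, e@B1, e@B4, f@B2}
  B6:   IN={b@B3, c@B3, c@B5, d@B5, e@B1, e@B4, f@B2}   OUT={b@B3, c@B3, c@B5, d@B6, e@B1, e@B4, f@B2}

Merge at B3: IN[B3] = OUT[B2] = {b@B0, c@B0, e@B1, f@B2}
Applying B3's transfer function to that IN value gives OUT[B3] (row B3 above).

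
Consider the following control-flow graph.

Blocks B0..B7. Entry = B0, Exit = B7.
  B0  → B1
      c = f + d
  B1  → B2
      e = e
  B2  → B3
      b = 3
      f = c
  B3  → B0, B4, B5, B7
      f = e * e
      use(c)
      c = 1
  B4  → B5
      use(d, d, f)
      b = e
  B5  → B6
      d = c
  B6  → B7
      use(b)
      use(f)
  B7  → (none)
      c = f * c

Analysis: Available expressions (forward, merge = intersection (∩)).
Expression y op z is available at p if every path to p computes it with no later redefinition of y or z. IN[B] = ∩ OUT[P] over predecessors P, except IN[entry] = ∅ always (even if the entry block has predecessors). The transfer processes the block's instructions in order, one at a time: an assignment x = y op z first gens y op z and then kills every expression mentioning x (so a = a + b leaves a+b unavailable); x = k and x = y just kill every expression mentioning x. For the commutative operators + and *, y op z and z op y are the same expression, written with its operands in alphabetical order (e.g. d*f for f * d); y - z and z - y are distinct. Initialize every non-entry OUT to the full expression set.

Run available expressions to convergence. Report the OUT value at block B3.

Answer: {e*e}

Derivation:
Per-block solution:
  B0: | IN={} | OUT={d+f}
  B1: | IN={d+f} | OUT={d+f}
  B2: | IN={d+f} | OUT={}
  B3: | IN={} | OUT={e*e}
  B4: | IN={e*e} | OUT={e*e}
  B5: | IN={e*e} | OUT={e*e}
  B6: | IN={e*e} | OUT={e*e}
  B7: | IN={e*e} | OUT={e*e}

Merge at B3: IN[B3] = OUT[B2] = {}
Applying B3's transfer function to that IN value gives OUT[B3] (row B3 above).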